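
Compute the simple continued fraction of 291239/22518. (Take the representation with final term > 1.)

291239 = 12·22518 + 21023
22518 = 1·21023 + 1495
21023 = 14·1495 + 93
1495 = 16·93 + 7
93 = 13·7 + 2
7 = 3·2 + 1
2 = 2·1 + 0  (stop)
So 291239/22518 = [12; 1, 14, 16, 13, 3, 2].

[12; 1, 14, 16, 13, 3, 2]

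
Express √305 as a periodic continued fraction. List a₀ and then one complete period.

a₀ = ⌊√305⌋ = 17.
With m₀=0, d₀=1 and mₖ₊₁ = dₖaₖ − mₖ, dₖ₊₁ = (n − mₖ₊₁²)/dₖ, aₖ₊₁ = ⌊(a₀+mₖ₊₁)/dₖ₊₁⌋:
  k=1: m=17, d=16, a=2
  k=2: m=15, d=5, a=6
  k=3: m=15, d=16, a=2
  k=4: m=17, d=1, a=34
d=1 and a=2a₀=34 at k=4, so the next step gives (m, d) = (17, 16) again — its k=1 value — and the period has length 4.

[17; 2, 6, 2, 34]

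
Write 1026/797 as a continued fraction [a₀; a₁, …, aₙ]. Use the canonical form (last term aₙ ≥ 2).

1026 = 1×797 + 229
797 = 3×229 + 110
229 = 2×110 + 9
110 = 12×9 + 2
9 = 4×2 + 1
2 = 2×1 + 0  (stop)
So 1026/797 = [1; 3, 2, 12, 4, 2].

[1; 3, 2, 12, 4, 2]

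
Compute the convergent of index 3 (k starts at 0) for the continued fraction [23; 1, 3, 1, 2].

Using pₖ = aₖpₖ₋₁ + pₖ₋₂, qₖ = aₖqₖ₋₁ + qₖ₋₂ (with p₋₁=1, p₋₂=0, q₋₁=0, q₋₂=1):
  k=0: a=23, p=23, q=1
  k=1: a=1, p=24, q=1
  k=2: a=3, p=95, q=4
  k=3: a=1, p=119, q=5

119/5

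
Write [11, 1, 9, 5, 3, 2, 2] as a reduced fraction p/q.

10914/917

Using pₖ = aₖpₖ₋₁ + pₖ₋₂ and qₖ = aₖqₖ₋₁ + qₖ₋₂:
  k=0: a=11, p=11, q=1
  k=1: a=1, p=12, q=1
  k=2: a=9, p=119, q=10
  k=3: a=5, p=607, q=51
  k=4: a=3, p=1940, q=163
  k=5: a=2, p=4487, q=377
  k=6: a=2, p=10914, q=917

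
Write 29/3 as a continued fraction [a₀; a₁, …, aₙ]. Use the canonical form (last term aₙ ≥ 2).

[9; 1, 2]

29 = 9·3 + 2
3 = 1·2 + 1
2 = 2·1 + 0  (stop)
So 29/3 = [9; 1, 2].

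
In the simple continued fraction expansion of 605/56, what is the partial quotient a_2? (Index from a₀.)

605 = 10·56 + 45   →  a_0 = 10
56 = 1·45 + 11   →  a_1 = 1
45 = 4·11 + 1   →  a_2 = 4

4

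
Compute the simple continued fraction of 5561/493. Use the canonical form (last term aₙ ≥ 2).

[11; 3, 1, 1, 2, 1, 19]

5561 = 11×493 + 138
493 = 3×138 + 79
138 = 1×79 + 59
79 = 1×59 + 20
59 = 2×20 + 19
20 = 1×19 + 1
19 = 19×1 + 0  (stop)
So 5561/493 = [11; 3, 1, 1, 2, 1, 19].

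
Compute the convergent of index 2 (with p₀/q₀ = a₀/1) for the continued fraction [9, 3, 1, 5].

Using pₖ = aₖpₖ₋₁ + pₖ₋₂, qₖ = aₖqₖ₋₁ + qₖ₋₂ (with p₋₁=1, p₋₂=0, q₋₁=0, q₋₂=1):
  k=0: a=9, p=9, q=1
  k=1: a=3, p=28, q=3
  k=2: a=1, p=37, q=4

37/4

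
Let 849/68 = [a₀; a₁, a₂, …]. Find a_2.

16

849 = 12·68 + 33   →  a_0 = 12
68 = 2·33 + 2   →  a_1 = 2
33 = 16·2 + 1   →  a_2 = 16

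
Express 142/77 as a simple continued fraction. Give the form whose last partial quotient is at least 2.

[1; 1, 5, 2, 2, 2]

142 = 1*77 + 65
77 = 1*65 + 12
65 = 5*12 + 5
12 = 2*5 + 2
5 = 2*2 + 1
2 = 2*1 + 0  (stop)
So 142/77 = [1; 1, 5, 2, 2, 2].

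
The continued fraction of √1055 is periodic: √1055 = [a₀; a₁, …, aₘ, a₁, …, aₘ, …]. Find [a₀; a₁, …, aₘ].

a₀ = ⌊√1055⌋ = 32.
With m₀=0, d₀=1 and mₖ₊₁ = dₖaₖ − mₖ, dₖ₊₁ = (n − mₖ₊₁²)/dₖ, aₖ₊₁ = ⌊(a₀+mₖ₊₁)/dₖ₊₁⌋:
  k=1: m=32, d=31, a=2
  k=2: m=30, d=5, a=12
  k=3: m=30, d=31, a=2
  k=4: m=32, d=1, a=64
d=1 and a=2a₀=64 at k=4, so the next step gives (m, d) = (32, 31) again — its k=1 value — and the period has length 4.

[32; 2, 12, 2, 64]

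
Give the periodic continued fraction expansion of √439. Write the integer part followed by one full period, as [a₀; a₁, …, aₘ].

[20; 1, 19, 1, 40]

a₀ = ⌊√439⌋ = 20.
With m₀=0, d₀=1 and mₖ₊₁ = dₖaₖ − mₖ, dₖ₊₁ = (n − mₖ₊₁²)/dₖ, aₖ₊₁ = ⌊(a₀+mₖ₊₁)/dₖ₊₁⌋:
  k=1: m=20, d=39, a=1
  k=2: m=19, d=2, a=19
  k=3: m=19, d=39, a=1
  k=4: m=20, d=1, a=40
d=1 and a=2a₀=40 at k=4, so the next step gives (m, d) = (20, 39) again — its k=1 value — and the period has length 4.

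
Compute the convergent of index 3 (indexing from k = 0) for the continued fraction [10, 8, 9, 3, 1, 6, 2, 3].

2298/227

Using pₖ = aₖpₖ₋₁ + pₖ₋₂, qₖ = aₖqₖ₋₁ + qₖ₋₂ (with p₋₁=1, p₋₂=0, q₋₁=0, q₋₂=1):
  k=0: a=10, p=10, q=1
  k=1: a=8, p=81, q=8
  k=2: a=9, p=739, q=73
  k=3: a=3, p=2298, q=227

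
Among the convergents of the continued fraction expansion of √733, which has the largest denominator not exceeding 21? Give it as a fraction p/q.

√733 = [27; 13, 1, 1, 13, 54, …] (period length 5).
Convergents:
  p_0/q_0 = 27/1
  p_1/q_1 = 352/13
  p_2/q_2 = 379/14
  p_3/q_3 = 731/27
q_2 = 14 ≤ 21 < 27 = q_3, so the answer is 379/14.

379/14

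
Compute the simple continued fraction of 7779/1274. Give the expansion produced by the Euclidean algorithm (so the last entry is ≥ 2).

7779 = 6×1274 + 135
1274 = 9×135 + 59
135 = 2×59 + 17
59 = 3×17 + 8
17 = 2×8 + 1
8 = 8×1 + 0  (stop)
So 7779/1274 = [6; 9, 2, 3, 2, 8].

[6; 9, 2, 3, 2, 8]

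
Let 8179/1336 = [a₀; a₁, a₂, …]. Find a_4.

8179 = 6·1336 + 163   →  a_0 = 6
1336 = 8·163 + 32   →  a_1 = 8
163 = 5·32 + 3   →  a_2 = 5
32 = 10·3 + 2   →  a_3 = 10
3 = 1·2 + 1   →  a_4 = 1

1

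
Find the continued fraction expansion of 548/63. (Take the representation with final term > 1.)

[8; 1, 2, 3, 6]

548 = 8*63 + 44
63 = 1*44 + 19
44 = 2*19 + 6
19 = 3*6 + 1
6 = 6*1 + 0  (stop)
So 548/63 = [8; 1, 2, 3, 6].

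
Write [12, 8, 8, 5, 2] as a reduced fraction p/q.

8862/731

Using pₖ = aₖpₖ₋₁ + pₖ₋₂ and qₖ = aₖqₖ₋₁ + qₖ₋₂:
  k=0: a=12, p=12, q=1
  k=1: a=8, p=97, q=8
  k=2: a=8, p=788, q=65
  k=3: a=5, p=4037, q=333
  k=4: a=2, p=8862, q=731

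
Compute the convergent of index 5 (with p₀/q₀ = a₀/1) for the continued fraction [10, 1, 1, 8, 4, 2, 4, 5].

Using pₖ = aₖpₖ₋₁ + pₖ₋₂, qₖ = aₖqₖ₋₁ + qₖ₋₂ (with p₋₁=1, p₋₂=0, q₋₁=0, q₋₂=1):
  k=0: a=10, p=10, q=1
  k=1: a=1, p=11, q=1
  k=2: a=1, p=21, q=2
  k=3: a=8, p=179, q=17
  k=4: a=4, p=737, q=70
  k=5: a=2, p=1653, q=157

1653/157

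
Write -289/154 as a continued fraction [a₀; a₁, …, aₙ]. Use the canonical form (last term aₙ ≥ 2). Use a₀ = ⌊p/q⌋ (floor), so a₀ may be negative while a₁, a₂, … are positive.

[-2; 8, 9, 2]

-289 = -2·154 + 19
154 = 8·19 + 2
19 = 9·2 + 1
2 = 2·1 + 0  (stop)
So -289/154 = [-2; 8, 9, 2].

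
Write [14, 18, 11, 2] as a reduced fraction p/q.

Fold from the inside: start with 2/1.
  11 + 1/2 = 23/2
  18 + 2/23 = 416/23
  14 + 23/416 = 5847/416

5847/416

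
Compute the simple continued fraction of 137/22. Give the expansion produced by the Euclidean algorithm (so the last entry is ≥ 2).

[6; 4, 2, 2]

137 = 6×22 + 5
22 = 4×5 + 2
5 = 2×2 + 1
2 = 2×1 + 0  (stop)
So 137/22 = [6; 4, 2, 2].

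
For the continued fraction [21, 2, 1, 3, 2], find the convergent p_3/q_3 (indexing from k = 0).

235/11

Using pₖ = aₖpₖ₋₁ + pₖ₋₂, qₖ = aₖqₖ₋₁ + qₖ₋₂ (with p₋₁=1, p₋₂=0, q₋₁=0, q₋₂=1):
  k=0: a=21, p=21, q=1
  k=1: a=2, p=43, q=2
  k=2: a=1, p=64, q=3
  k=3: a=3, p=235, q=11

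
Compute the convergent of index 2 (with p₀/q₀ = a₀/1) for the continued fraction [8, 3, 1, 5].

Using pₖ = aₖpₖ₋₁ + pₖ₋₂, qₖ = aₖqₖ₋₁ + qₖ₋₂ (with p₋₁=1, p₋₂=0, q₋₁=0, q₋₂=1):
  k=0: a=8, p=8, q=1
  k=1: a=3, p=25, q=3
  k=2: a=1, p=33, q=4

33/4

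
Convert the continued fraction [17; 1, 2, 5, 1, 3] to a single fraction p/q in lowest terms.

1291/73

Using pₖ = aₖpₖ₋₁ + pₖ₋₂ and qₖ = aₖqₖ₋₁ + qₖ₋₂:
  k=0: a=17, p=17, q=1
  k=1: a=1, p=18, q=1
  k=2: a=2, p=53, q=3
  k=3: a=5, p=283, q=16
  k=4: a=1, p=336, q=19
  k=5: a=3, p=1291, q=73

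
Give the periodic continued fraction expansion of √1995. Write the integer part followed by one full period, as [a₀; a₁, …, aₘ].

a₀ = ⌊√1995⌋ = 44.
With m₀=0, d₀=1 and mₖ₊₁ = dₖaₖ − mₖ, dₖ₊₁ = (n − mₖ₊₁²)/dₖ, aₖ₊₁ = ⌊(a₀+mₖ₊₁)/dₖ₊₁⌋:
  k=1: m=44, d=59, a=1
  k=2: m=15, d=30, a=1
  k=3: m=15, d=59, a=1
  k=4: m=44, d=1, a=88
d=1 and a=2a₀=88 at k=4, so the next step gives (m, d) = (44, 59) again — its k=1 value — and the period has length 4.

[44; 1, 1, 1, 88]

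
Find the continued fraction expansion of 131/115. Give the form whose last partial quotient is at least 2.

[1; 7, 5, 3]

131 = 1*115 + 16
115 = 7*16 + 3
16 = 5*3 + 1
3 = 3*1 + 0  (stop)
So 131/115 = [1; 7, 5, 3].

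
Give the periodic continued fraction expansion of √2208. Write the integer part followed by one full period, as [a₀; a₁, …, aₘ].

[46; 1, 92]

a₀ = ⌊√2208⌋ = 46.
With m₀=0, d₀=1 and mₖ₊₁ = dₖaₖ − mₖ, dₖ₊₁ = (n − mₖ₊₁²)/dₖ, aₖ₊₁ = ⌊(a₀+mₖ₊₁)/dₖ₊₁⌋:
  k=1: m=46, d=92, a=1
  k=2: m=46, d=1, a=92
d=1 and a=2a₀=92 at k=2, so the next step gives (m, d) = (46, 92) again — its k=1 value — and the period has length 2.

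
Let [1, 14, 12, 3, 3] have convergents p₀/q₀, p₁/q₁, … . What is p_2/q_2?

181/169

Using pₖ = aₖpₖ₋₁ + pₖ₋₂, qₖ = aₖqₖ₋₁ + qₖ₋₂ (with p₋₁=1, p₋₂=0, q₋₁=0, q₋₂=1):
  k=0: a=1, p=1, q=1
  k=1: a=14, p=15, q=14
  k=2: a=12, p=181, q=169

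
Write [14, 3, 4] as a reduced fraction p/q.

Using pₖ = aₖpₖ₋₁ + pₖ₋₂ and qₖ = aₖqₖ₋₁ + qₖ₋₂:
  k=0: a=14, p=14, q=1
  k=1: a=3, p=43, q=3
  k=2: a=4, p=186, q=13

186/13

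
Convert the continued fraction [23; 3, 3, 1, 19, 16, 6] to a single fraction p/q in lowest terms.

582848/25007

Fold from the inside: start with 6/1.
  16 + 1/6 = 97/6
  19 + 6/97 = 1849/97
  1 + 97/1849 = 1946/1849
  3 + 1849/1946 = 7687/1946
  3 + 1946/7687 = 25007/7687
  23 + 7687/25007 = 582848/25007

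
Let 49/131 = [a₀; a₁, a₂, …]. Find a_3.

49 = 0·131 + 49   →  a_0 = 0
131 = 2·49 + 33   →  a_1 = 2
49 = 1·33 + 16   →  a_2 = 1
33 = 2·16 + 1   →  a_3 = 2

2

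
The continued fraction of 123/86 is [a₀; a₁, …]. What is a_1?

123 = 1·86 + 37   →  a_0 = 1
86 = 2·37 + 12   →  a_1 = 2

2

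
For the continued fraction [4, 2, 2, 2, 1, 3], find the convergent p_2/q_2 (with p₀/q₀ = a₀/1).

Using pₖ = aₖpₖ₋₁ + pₖ₋₂, qₖ = aₖqₖ₋₁ + qₖ₋₂ (with p₋₁=1, p₋₂=0, q₋₁=0, q₋₂=1):
  k=0: a=4, p=4, q=1
  k=1: a=2, p=9, q=2
  k=2: a=2, p=22, q=5

22/5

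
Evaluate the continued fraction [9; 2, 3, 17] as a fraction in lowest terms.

Fold from the inside: start with 17/1.
  3 + 1/17 = 52/17
  2 + 17/52 = 121/52
  9 + 52/121 = 1141/121

1141/121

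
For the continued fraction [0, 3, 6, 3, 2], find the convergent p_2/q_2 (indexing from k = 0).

6/19

Using pₖ = aₖpₖ₋₁ + pₖ₋₂, qₖ = aₖqₖ₋₁ + qₖ₋₂ (with p₋₁=1, p₋₂=0, q₋₁=0, q₋₂=1):
  k=0: a=0, p=0, q=1
  k=1: a=3, p=1, q=3
  k=2: a=6, p=6, q=19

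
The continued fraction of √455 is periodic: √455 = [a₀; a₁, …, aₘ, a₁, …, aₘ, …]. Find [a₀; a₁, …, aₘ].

a₀ = ⌊√455⌋ = 21.
With m₀=0, d₀=1 and mₖ₊₁ = dₖaₖ − mₖ, dₖ₊₁ = (n − mₖ₊₁²)/dₖ, aₖ₊₁ = ⌊(a₀+mₖ₊₁)/dₖ₊₁⌋:
  k=1: m=21, d=14, a=3
  k=2: m=21, d=1, a=42
d=1 and a=2a₀=42 at k=2, so the next step gives (m, d) = (21, 14) again — its k=1 value — and the period has length 2.

[21; 3, 42]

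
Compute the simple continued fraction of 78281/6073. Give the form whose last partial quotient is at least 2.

[12; 1, 8, 10, 1, 19, 3]

78281 = 12·6073 + 5405
6073 = 1·5405 + 668
5405 = 8·668 + 61
668 = 10·61 + 58
61 = 1·58 + 3
58 = 19·3 + 1
3 = 3·1 + 0  (stop)
So 78281/6073 = [12; 1, 8, 10, 1, 19, 3].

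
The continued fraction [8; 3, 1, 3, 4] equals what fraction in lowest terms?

Using pₖ = aₖpₖ₋₁ + pₖ₋₂ and qₖ = aₖqₖ₋₁ + qₖ₋₂:
  k=0: a=8, p=8, q=1
  k=1: a=3, p=25, q=3
  k=2: a=1, p=33, q=4
  k=3: a=3, p=124, q=15
  k=4: a=4, p=529, q=64

529/64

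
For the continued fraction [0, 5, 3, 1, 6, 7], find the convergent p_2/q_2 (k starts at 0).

Using pₖ = aₖpₖ₋₁ + pₖ₋₂, qₖ = aₖqₖ₋₁ + qₖ₋₂ (with p₋₁=1, p₋₂=0, q₋₁=0, q₋₂=1):
  k=0: a=0, p=0, q=1
  k=1: a=5, p=1, q=5
  k=2: a=3, p=3, q=16

3/16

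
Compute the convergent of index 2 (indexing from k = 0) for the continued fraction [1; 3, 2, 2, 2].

Using pₖ = aₖpₖ₋₁ + pₖ₋₂, qₖ = aₖqₖ₋₁ + qₖ₋₂ (with p₋₁=1, p₋₂=0, q₋₁=0, q₋₂=1):
  k=0: a=1, p=1, q=1
  k=1: a=3, p=4, q=3
  k=2: a=2, p=9, q=7

9/7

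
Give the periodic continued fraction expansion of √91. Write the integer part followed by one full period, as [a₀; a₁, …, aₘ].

a₀ = ⌊√91⌋ = 9.
With m₀=0, d₀=1 and mₖ₊₁ = dₖaₖ − mₖ, dₖ₊₁ = (n − mₖ₊₁²)/dₖ, aₖ₊₁ = ⌊(a₀+mₖ₊₁)/dₖ₊₁⌋:
  k=1: m=9, d=10, a=1
  k=2: m=1, d=9, a=1
  k=3: m=8, d=3, a=5
  k=4: m=7, d=14, a=1
  k=5: m=7, d=3, a=5
  k=6: m=8, d=9, a=1
  k=7: m=1, d=10, a=1
  k=8: m=9, d=1, a=18
d=1 and a=2a₀=18 at k=8, so the next step gives (m, d) = (9, 10) again — its k=1 value — and the period has length 8.

[9; 1, 1, 5, 1, 5, 1, 1, 18]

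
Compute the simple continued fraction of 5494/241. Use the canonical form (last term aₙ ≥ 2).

5494 = 22×241 + 192
241 = 1×192 + 49
192 = 3×49 + 45
49 = 1×45 + 4
45 = 11×4 + 1
4 = 4×1 + 0  (stop)
So 5494/241 = [22; 1, 3, 1, 11, 4].

[22; 1, 3, 1, 11, 4]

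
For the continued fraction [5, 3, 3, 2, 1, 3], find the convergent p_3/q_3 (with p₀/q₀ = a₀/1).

Using pₖ = aₖpₖ₋₁ + pₖ₋₂, qₖ = aₖqₖ₋₁ + qₖ₋₂ (with p₋₁=1, p₋₂=0, q₋₁=0, q₋₂=1):
  k=0: a=5, p=5, q=1
  k=1: a=3, p=16, q=3
  k=2: a=3, p=53, q=10
  k=3: a=2, p=122, q=23

122/23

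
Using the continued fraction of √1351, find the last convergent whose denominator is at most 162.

√1351 = [36; 1, 3, 10, 3, 1, 72, …] (period length 6).
Convergents:
  p_0/q_0 = 36/1
  p_1/q_1 = 37/1
  p_2/q_2 = 147/4
  p_3/q_3 = 1507/41
  p_4/q_4 = 4668/127
  p_5/q_5 = 6175/168
q_4 = 127 ≤ 162 < 168 = q_5, so the answer is 4668/127.

4668/127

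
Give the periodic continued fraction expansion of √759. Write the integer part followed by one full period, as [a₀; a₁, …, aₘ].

[27; 1, 1, 4, 1, 1, 54]

a₀ = ⌊√759⌋ = 27.
With m₀=0, d₀=1 and mₖ₊₁ = dₖaₖ − mₖ, dₖ₊₁ = (n − mₖ₊₁²)/dₖ, aₖ₊₁ = ⌊(a₀+mₖ₊₁)/dₖ₊₁⌋:
  k=1: m=27, d=30, a=1
  k=2: m=3, d=25, a=1
  k=3: m=22, d=11, a=4
  k=4: m=22, d=25, a=1
  k=5: m=3, d=30, a=1
  k=6: m=27, d=1, a=54
d=1 and a=2a₀=54 at k=6, so the next step gives (m, d) = (27, 30) again — its k=1 value — and the period has length 6.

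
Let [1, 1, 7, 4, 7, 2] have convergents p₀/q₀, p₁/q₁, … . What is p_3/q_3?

62/33

Using pₖ = aₖpₖ₋₁ + pₖ₋₂, qₖ = aₖqₖ₋₁ + qₖ₋₂ (with p₋₁=1, p₋₂=0, q₋₁=0, q₋₂=1):
  k=0: a=1, p=1, q=1
  k=1: a=1, p=2, q=1
  k=2: a=7, p=15, q=8
  k=3: a=4, p=62, q=33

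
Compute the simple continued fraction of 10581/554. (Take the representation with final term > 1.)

[19; 10, 13, 1, 3]

10581 = 19·554 + 55
554 = 10·55 + 4
55 = 13·4 + 3
4 = 1·3 + 1
3 = 3·1 + 0  (stop)
So 10581/554 = [19; 10, 13, 1, 3].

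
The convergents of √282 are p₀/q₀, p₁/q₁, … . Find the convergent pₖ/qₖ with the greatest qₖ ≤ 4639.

√282 = [16; 1, 3, 1, 4, 1, 3, 1, 32, …] (period length 8).
Convergents:
  p_0/q_0 = 16/1
  p_1/q_1 = 17/1
  p_2/q_2 = 67/4
  p_3/q_3 = 84/5
  p_4/q_4 = 403/24
  p_5/q_5 = 487/29
  p_6/q_6 = 1864/111
  p_7/q_7 = 2351/140
  p_8/q_8 = 77096/4591
  p_9/q_9 = 79447/4731
q_8 = 4591 ≤ 4639 < 4731 = q_9, so the answer is 77096/4591.

77096/4591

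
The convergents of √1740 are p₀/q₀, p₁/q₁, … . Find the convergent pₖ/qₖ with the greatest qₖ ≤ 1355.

42631/1022

√1740 = [41; 1, 2, 2, 20, 2, 2, 1, 82, …] (period length 8).
Convergents:
  p_0/q_0 = 41/1
  p_1/q_1 = 42/1
  p_2/q_2 = 125/3
  p_3/q_3 = 292/7
  p_4/q_4 = 5965/143
  p_5/q_5 = 12222/293
  p_6/q_6 = 30409/729
  p_7/q_7 = 42631/1022
  p_8/q_8 = 3526151/84533
q_7 = 1022 ≤ 1355 < 84533 = q_8, so the answer is 42631/1022.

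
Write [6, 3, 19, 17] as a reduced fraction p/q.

6258/989

Fold from the inside: start with 17/1.
  19 + 1/17 = 324/17
  3 + 17/324 = 989/324
  6 + 324/989 = 6258/989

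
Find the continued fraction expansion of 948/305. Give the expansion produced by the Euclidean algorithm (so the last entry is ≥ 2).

[3; 9, 4, 8]

948 = 3×305 + 33
305 = 9×33 + 8
33 = 4×8 + 1
8 = 8×1 + 0  (stop)
So 948/305 = [3; 9, 4, 8].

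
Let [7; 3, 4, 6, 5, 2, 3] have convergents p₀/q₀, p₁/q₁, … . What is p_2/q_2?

95/13

Using pₖ = aₖpₖ₋₁ + pₖ₋₂, qₖ = aₖqₖ₋₁ + qₖ₋₂ (with p₋₁=1, p₋₂=0, q₋₁=0, q₋₂=1):
  k=0: a=7, p=7, q=1
  k=1: a=3, p=22, q=3
  k=2: a=4, p=95, q=13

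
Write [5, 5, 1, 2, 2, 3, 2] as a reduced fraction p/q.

Using pₖ = aₖpₖ₋₁ + pₖ₋₂ and qₖ = aₖqₖ₋₁ + qₖ₋₂:
  k=0: a=5, p=5, q=1
  k=1: a=5, p=26, q=5
  k=2: a=1, p=31, q=6
  k=3: a=2, p=88, q=17
  k=4: a=2, p=207, q=40
  k=5: a=3, p=709, q=137
  k=6: a=2, p=1625, q=314

1625/314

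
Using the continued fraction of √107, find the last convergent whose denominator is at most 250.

962/93

√107 = [10; 2, 1, 9, 1, 2, 20, …] (period length 6).
Convergents:
  p_0/q_0 = 10/1
  p_1/q_1 = 21/2
  p_2/q_2 = 31/3
  p_3/q_3 = 300/29
  p_4/q_4 = 331/32
  p_5/q_5 = 962/93
  p_6/q_6 = 19571/1892
q_5 = 93 ≤ 250 < 1892 = q_6, so the answer is 962/93.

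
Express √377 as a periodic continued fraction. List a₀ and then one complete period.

a₀ = ⌊√377⌋ = 19.
With m₀=0, d₀=1 and mₖ₊₁ = dₖaₖ − mₖ, dₖ₊₁ = (n − mₖ₊₁²)/dₖ, aₖ₊₁ = ⌊(a₀+mₖ₊₁)/dₖ₊₁⌋:
  k=1: m=19, d=16, a=2
  k=2: m=13, d=13, a=2
  k=3: m=13, d=16, a=2
  k=4: m=19, d=1, a=38
d=1 and a=2a₀=38 at k=4, so the next step gives (m, d) = (19, 16) again — its k=1 value — and the period has length 4.

[19; 2, 2, 2, 38]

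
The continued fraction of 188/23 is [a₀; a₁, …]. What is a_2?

188 = 8·23 + 4   →  a_0 = 8
23 = 5·4 + 3   →  a_1 = 5
4 = 1·3 + 1   →  a_2 = 1

1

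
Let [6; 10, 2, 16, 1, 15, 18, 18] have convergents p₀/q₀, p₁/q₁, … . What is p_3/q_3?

2109/346

Using pₖ = aₖpₖ₋₁ + pₖ₋₂, qₖ = aₖqₖ₋₁ + qₖ₋₂ (with p₋₁=1, p₋₂=0, q₋₁=0, q₋₂=1):
  k=0: a=6, p=6, q=1
  k=1: a=10, p=61, q=10
  k=2: a=2, p=128, q=21
  k=3: a=16, p=2109, q=346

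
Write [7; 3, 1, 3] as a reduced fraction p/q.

Using pₖ = aₖpₖ₋₁ + pₖ₋₂ and qₖ = aₖqₖ₋₁ + qₖ₋₂:
  k=0: a=7, p=7, q=1
  k=1: a=3, p=22, q=3
  k=2: a=1, p=29, q=4
  k=3: a=3, p=109, q=15

109/15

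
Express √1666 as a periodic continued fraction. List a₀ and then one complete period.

a₀ = ⌊√1666⌋ = 40.

[40; 1, 4, 2, 4, 1, 80]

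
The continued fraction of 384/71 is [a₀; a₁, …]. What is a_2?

384 = 5·71 + 29   →  a_0 = 5
71 = 2·29 + 13   →  a_1 = 2
29 = 2·13 + 3   →  a_2 = 2

2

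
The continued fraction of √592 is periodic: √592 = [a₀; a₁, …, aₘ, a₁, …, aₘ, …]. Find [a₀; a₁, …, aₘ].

[24; 3, 48]

a₀ = ⌊√592⌋ = 24.
With m₀=0, d₀=1 and mₖ₊₁ = dₖaₖ − mₖ, dₖ₊₁ = (n − mₖ₊₁²)/dₖ, aₖ₊₁ = ⌊(a₀+mₖ₊₁)/dₖ₊₁⌋:
  k=1: m=24, d=16, a=3
  k=2: m=24, d=1, a=48
d=1 and a=2a₀=48 at k=2, so the next step gives (m, d) = (24, 16) again — its k=1 value — and the period has length 2.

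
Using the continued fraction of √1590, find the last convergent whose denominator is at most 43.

√1590 = [39; 1, 6, 1, 78, …] (period length 4).
Convergents:
  p_0/q_0 = 39/1
  p_1/q_1 = 40/1
  p_2/q_2 = 279/7
  p_3/q_3 = 319/8
  p_4/q_4 = 25161/631
q_3 = 8 ≤ 43 < 631 = q_4, so the answer is 319/8.

319/8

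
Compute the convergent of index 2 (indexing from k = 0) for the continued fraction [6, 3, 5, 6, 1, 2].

101/16

Using pₖ = aₖpₖ₋₁ + pₖ₋₂, qₖ = aₖqₖ₋₁ + qₖ₋₂ (with p₋₁=1, p₋₂=0, q₋₁=0, q₋₂=1):
  k=0: a=6, p=6, q=1
  k=1: a=3, p=19, q=3
  k=2: a=5, p=101, q=16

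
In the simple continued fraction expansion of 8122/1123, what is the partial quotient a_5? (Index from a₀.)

8122 = 7·1123 + 261   →  a_0 = 7
1123 = 4·261 + 79   →  a_1 = 4
261 = 3·79 + 24   →  a_2 = 3
79 = 3·24 + 7   →  a_3 = 3
24 = 3·7 + 3   →  a_4 = 3
7 = 2·3 + 1   →  a_5 = 2

2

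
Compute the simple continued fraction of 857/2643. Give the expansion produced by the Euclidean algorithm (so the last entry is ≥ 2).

[0; 3, 11, 1, 9, 3, 2]

857 = 0*2643 + 857
2643 = 3*857 + 72
857 = 11*72 + 65
72 = 1*65 + 7
65 = 9*7 + 2
7 = 3*2 + 1
2 = 2*1 + 0  (stop)
So 857/2643 = [0; 3, 11, 1, 9, 3, 2].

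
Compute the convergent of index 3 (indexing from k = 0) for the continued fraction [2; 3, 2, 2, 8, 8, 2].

39/17

Using pₖ = aₖpₖ₋₁ + pₖ₋₂, qₖ = aₖqₖ₋₁ + qₖ₋₂ (with p₋₁=1, p₋₂=0, q₋₁=0, q₋₂=1):
  k=0: a=2, p=2, q=1
  k=1: a=3, p=7, q=3
  k=2: a=2, p=16, q=7
  k=3: a=2, p=39, q=17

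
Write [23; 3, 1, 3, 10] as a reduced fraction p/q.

Fold from the inside: start with 10/1.
  3 + 1/10 = 31/10
  1 + 10/31 = 41/31
  3 + 31/41 = 154/41
  23 + 41/154 = 3583/154

3583/154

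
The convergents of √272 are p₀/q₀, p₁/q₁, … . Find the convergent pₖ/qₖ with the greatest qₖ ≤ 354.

2177/132

√272 = [16; 2, 32, …] (period length 2).
Convergents:
  p_0/q_0 = 16/1
  p_1/q_1 = 33/2
  p_2/q_2 = 1072/65
  p_3/q_3 = 2177/132
  p_4/q_4 = 70736/4289
q_3 = 132 ≤ 354 < 4289 = q_4, so the answer is 2177/132.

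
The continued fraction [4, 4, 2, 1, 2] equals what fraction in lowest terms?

148/35

Using pₖ = aₖpₖ₋₁ + pₖ₋₂ and qₖ = aₖqₖ₋₁ + qₖ₋₂:
  k=0: a=4, p=4, q=1
  k=1: a=4, p=17, q=4
  k=2: a=2, p=38, q=9
  k=3: a=1, p=55, q=13
  k=4: a=2, p=148, q=35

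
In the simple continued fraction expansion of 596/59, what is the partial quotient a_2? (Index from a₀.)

596 = 10·59 + 6   →  a_0 = 10
59 = 9·6 + 5   →  a_1 = 9
6 = 1·5 + 1   →  a_2 = 1

1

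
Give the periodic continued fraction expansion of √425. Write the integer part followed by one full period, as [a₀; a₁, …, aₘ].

a₀ = ⌊√425⌋ = 20.
With m₀=0, d₀=1 and mₖ₊₁ = dₖaₖ − mₖ, dₖ₊₁ = (n − mₖ₊₁²)/dₖ, aₖ₊₁ = ⌊(a₀+mₖ₊₁)/dₖ₊₁⌋:
  k=1: m=20, d=25, a=1
  k=2: m=5, d=16, a=1
  k=3: m=11, d=19, a=1
  k=4: m=8, d=19, a=1
  k=5: m=11, d=16, a=1
  k=6: m=5, d=25, a=1
  k=7: m=20, d=1, a=40
d=1 and a=2a₀=40 at k=7, so the next step gives (m, d) = (20, 25) again — its k=1 value — and the period has length 7.

[20; 1, 1, 1, 1, 1, 1, 40]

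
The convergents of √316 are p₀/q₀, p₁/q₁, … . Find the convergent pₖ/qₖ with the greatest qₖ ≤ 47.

160/9

√316 = [17; 1, 3, 2, 8, 2, 3, 1, 34, …] (period length 8).
Convergents:
  p_0/q_0 = 17/1
  p_1/q_1 = 18/1
  p_2/q_2 = 71/4
  p_3/q_3 = 160/9
  p_4/q_4 = 1351/76
q_3 = 9 ≤ 47 < 76 = q_4, so the answer is 160/9.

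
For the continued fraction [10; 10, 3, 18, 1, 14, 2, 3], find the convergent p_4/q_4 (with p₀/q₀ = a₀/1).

6048/599

Using pₖ = aₖpₖ₋₁ + pₖ₋₂, qₖ = aₖqₖ₋₁ + qₖ₋₂ (with p₋₁=1, p₋₂=0, q₋₁=0, q₋₂=1):
  k=0: a=10, p=10, q=1
  k=1: a=10, p=101, q=10
  k=2: a=3, p=313, q=31
  k=3: a=18, p=5735, q=568
  k=4: a=1, p=6048, q=599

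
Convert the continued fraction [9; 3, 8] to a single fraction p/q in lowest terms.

233/25

Fold from the inside: start with 8/1.
  3 + 1/8 = 25/8
  9 + 8/25 = 233/25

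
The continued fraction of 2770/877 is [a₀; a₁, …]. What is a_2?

2770 = 3·877 + 139   →  a_0 = 3
877 = 6·139 + 43   →  a_1 = 6
139 = 3·43 + 10   →  a_2 = 3

3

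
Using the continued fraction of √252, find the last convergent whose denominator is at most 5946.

√252 = [15; 1, 6, 1, 30, …] (period length 4).
Convergents:
  p_0/q_0 = 15/1
  p_1/q_1 = 16/1
  p_2/q_2 = 111/7
  p_3/q_3 = 127/8
  p_4/q_4 = 3921/247
  p_5/q_5 = 4048/255
  p_6/q_6 = 28209/1777
  p_7/q_7 = 32257/2032
  p_8/q_8 = 995919/62737
q_7 = 2032 ≤ 5946 < 62737 = q_8, so the answer is 32257/2032.

32257/2032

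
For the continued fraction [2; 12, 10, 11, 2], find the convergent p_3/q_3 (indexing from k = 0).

2797/1343

Using pₖ = aₖpₖ₋₁ + pₖ₋₂, qₖ = aₖqₖ₋₁ + qₖ₋₂ (with p₋₁=1, p₋₂=0, q₋₁=0, q₋₂=1):
  k=0: a=2, p=2, q=1
  k=1: a=12, p=25, q=12
  k=2: a=10, p=252, q=121
  k=3: a=11, p=2797, q=1343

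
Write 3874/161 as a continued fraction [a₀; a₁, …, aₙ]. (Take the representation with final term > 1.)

[24; 16, 10]

3874 = 24×161 + 10
161 = 16×10 + 1
10 = 10×1 + 0  (stop)
So 3874/161 = [24; 16, 10].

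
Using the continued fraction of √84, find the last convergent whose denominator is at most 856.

6049/660

√84 = [9; 6, 18, …] (period length 2).
Convergents:
  p_0/q_0 = 9/1
  p_1/q_1 = 55/6
  p_2/q_2 = 999/109
  p_3/q_3 = 6049/660
  p_4/q_4 = 109881/11989
q_3 = 660 ≤ 856 < 11989 = q_4, so the answer is 6049/660.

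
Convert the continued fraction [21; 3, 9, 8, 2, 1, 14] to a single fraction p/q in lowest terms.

Using pₖ = aₖpₖ₋₁ + pₖ₋₂ and qₖ = aₖqₖ₋₁ + qₖ₋₂:
  k=0: a=21, p=21, q=1
  k=1: a=3, p=64, q=3
  k=2: a=9, p=597, q=28
  k=3: a=8, p=4840, q=227
  k=4: a=2, p=10277, q=482
  k=5: a=1, p=15117, q=709
  k=6: a=14, p=221915, q=10408

221915/10408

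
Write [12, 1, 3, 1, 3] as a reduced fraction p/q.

Fold from the inside: start with 3/1.
  1 + 1/3 = 4/3
  3 + 3/4 = 15/4
  1 + 4/15 = 19/15
  12 + 15/19 = 243/19

243/19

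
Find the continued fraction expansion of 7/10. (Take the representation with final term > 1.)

[0; 1, 2, 3]

7 = 0*10 + 7
10 = 1*7 + 3
7 = 2*3 + 1
3 = 3*1 + 0  (stop)
So 7/10 = [0; 1, 2, 3].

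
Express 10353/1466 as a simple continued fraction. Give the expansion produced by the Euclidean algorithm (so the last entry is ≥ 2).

10353 = 7×1466 + 91
1466 = 16×91 + 10
91 = 9×10 + 1
10 = 10×1 + 0  (stop)
So 10353/1466 = [7; 16, 9, 10].

[7; 16, 9, 10]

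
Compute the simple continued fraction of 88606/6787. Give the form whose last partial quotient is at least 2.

[13; 18, 10, 7, 2, 2]

88606 = 13·6787 + 375
6787 = 18·375 + 37
375 = 10·37 + 5
37 = 7·5 + 2
5 = 2·2 + 1
2 = 2·1 + 0  (stop)
So 88606/6787 = [13; 18, 10, 7, 2, 2].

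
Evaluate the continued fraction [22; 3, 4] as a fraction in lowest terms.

Fold from the inside: start with 4/1.
  3 + 1/4 = 13/4
  22 + 4/13 = 290/13

290/13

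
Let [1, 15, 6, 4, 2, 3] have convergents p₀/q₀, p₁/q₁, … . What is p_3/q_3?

Using pₖ = aₖpₖ₋₁ + pₖ₋₂, qₖ = aₖqₖ₋₁ + qₖ₋₂ (with p₋₁=1, p₋₂=0, q₋₁=0, q₋₂=1):
  k=0: a=1, p=1, q=1
  k=1: a=15, p=16, q=15
  k=2: a=6, p=97, q=91
  k=3: a=4, p=404, q=379

404/379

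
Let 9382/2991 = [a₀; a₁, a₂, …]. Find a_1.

7

9382 = 3·2991 + 409   →  a_0 = 3
2991 = 7·409 + 128   →  a_1 = 7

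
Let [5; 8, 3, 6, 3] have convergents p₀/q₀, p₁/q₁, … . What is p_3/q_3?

809/158

Using pₖ = aₖpₖ₋₁ + pₖ₋₂, qₖ = aₖqₖ₋₁ + qₖ₋₂ (with p₋₁=1, p₋₂=0, q₋₁=0, q₋₂=1):
  k=0: a=5, p=5, q=1
  k=1: a=8, p=41, q=8
  k=2: a=3, p=128, q=25
  k=3: a=6, p=809, q=158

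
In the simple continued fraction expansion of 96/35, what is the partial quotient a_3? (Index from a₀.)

1

96 = 2·35 + 26   →  a_0 = 2
35 = 1·26 + 9   →  a_1 = 1
26 = 2·9 + 8   →  a_2 = 2
9 = 1·8 + 1   →  a_3 = 1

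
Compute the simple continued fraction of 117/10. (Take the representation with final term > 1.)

117 = 11×10 + 7
10 = 1×7 + 3
7 = 2×3 + 1
3 = 3×1 + 0  (stop)
So 117/10 = [11; 1, 2, 3].

[11; 1, 2, 3]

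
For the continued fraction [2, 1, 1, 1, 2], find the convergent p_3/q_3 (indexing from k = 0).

8/3

Using pₖ = aₖpₖ₋₁ + pₖ₋₂, qₖ = aₖqₖ₋₁ + qₖ₋₂ (with p₋₁=1, p₋₂=0, q₋₁=0, q₋₂=1):
  k=0: a=2, p=2, q=1
  k=1: a=1, p=3, q=1
  k=2: a=1, p=5, q=2
  k=3: a=1, p=8, q=3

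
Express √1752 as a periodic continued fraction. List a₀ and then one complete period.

[41; 1, 5, 1, 82]

a₀ = ⌊√1752⌋ = 41.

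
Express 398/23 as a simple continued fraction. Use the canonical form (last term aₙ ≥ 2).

398 = 17·23 + 7
23 = 3·7 + 2
7 = 3·2 + 1
2 = 2·1 + 0  (stop)
So 398/23 = [17; 3, 3, 2].

[17; 3, 3, 2]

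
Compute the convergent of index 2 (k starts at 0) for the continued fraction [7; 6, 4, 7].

179/25

Using pₖ = aₖpₖ₋₁ + pₖ₋₂, qₖ = aₖqₖ₋₁ + qₖ₋₂ (with p₋₁=1, p₋₂=0, q₋₁=0, q₋₂=1):
  k=0: a=7, p=7, q=1
  k=1: a=6, p=43, q=6
  k=2: a=4, p=179, q=25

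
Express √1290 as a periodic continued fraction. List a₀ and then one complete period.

a₀ = ⌊√1290⌋ = 35.
With m₀=0, d₀=1 and mₖ₊₁ = dₖaₖ − mₖ, dₖ₊₁ = (n − mₖ₊₁²)/dₖ, aₖ₊₁ = ⌊(a₀+mₖ₊₁)/dₖ₊₁⌋:
  k=1: m=35, d=65, a=1
  k=2: m=30, d=6, a=10
  k=3: m=30, d=65, a=1
  k=4: m=35, d=1, a=70
d=1 and a=2a₀=70 at k=4, so the next step gives (m, d) = (35, 65) again — its k=1 value — and the period has length 4.

[35; 1, 10, 1, 70]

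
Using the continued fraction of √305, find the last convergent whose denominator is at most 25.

√305 = [17; 2, 6, 2, 34, …] (period length 4).
Convergents:
  p_0/q_0 = 17/1
  p_1/q_1 = 35/2
  p_2/q_2 = 227/13
  p_3/q_3 = 489/28
q_2 = 13 ≤ 25 < 28 = q_3, so the answer is 227/13.

227/13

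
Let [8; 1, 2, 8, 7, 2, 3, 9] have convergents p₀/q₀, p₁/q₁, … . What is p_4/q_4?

1545/178

Using pₖ = aₖpₖ₋₁ + pₖ₋₂, qₖ = aₖqₖ₋₁ + qₖ₋₂ (with p₋₁=1, p₋₂=0, q₋₁=0, q₋₂=1):
  k=0: a=8, p=8, q=1
  k=1: a=1, p=9, q=1
  k=2: a=2, p=26, q=3
  k=3: a=8, p=217, q=25
  k=4: a=7, p=1545, q=178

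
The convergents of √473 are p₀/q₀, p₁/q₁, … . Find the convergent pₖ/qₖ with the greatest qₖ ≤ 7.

√473 = [21; 1, 2, 1, 42, …] (period length 4).
Convergents:
  p_0/q_0 = 21/1
  p_1/q_1 = 22/1
  p_2/q_2 = 65/3
  p_3/q_3 = 87/4
  p_4/q_4 = 3719/171
q_3 = 4 ≤ 7 < 171 = q_4, so the answer is 87/4.

87/4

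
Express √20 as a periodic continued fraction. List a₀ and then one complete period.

[4; 2, 8]

a₀ = ⌊√20⌋ = 4.
With m₀=0, d₀=1 and mₖ₊₁ = dₖaₖ − mₖ, dₖ₊₁ = (n − mₖ₊₁²)/dₖ, aₖ₊₁ = ⌊(a₀+mₖ₊₁)/dₖ₊₁⌋:
  k=1: m=4, d=4, a=2
  k=2: m=4, d=1, a=8
d=1 and a=2a₀=8 at k=2, so the next step gives (m, d) = (4, 4) again — its k=1 value — and the period has length 2.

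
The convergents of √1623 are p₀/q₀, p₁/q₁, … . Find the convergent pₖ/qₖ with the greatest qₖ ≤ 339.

√1623 = [40; 3, 2, 26, 2, 3, 80, …] (period length 6).
Convergents:
  p_0/q_0 = 40/1
  p_1/q_1 = 121/3
  p_2/q_2 = 282/7
  p_3/q_3 = 7453/185
  p_4/q_4 = 15188/377
q_3 = 185 ≤ 339 < 377 = q_4, so the answer is 7453/185.

7453/185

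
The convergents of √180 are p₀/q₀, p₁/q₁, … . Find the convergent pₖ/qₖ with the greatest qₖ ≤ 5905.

√180 = [13; 2, 2, 2, 26, …] (period length 4).
Convergents:
  p_0/q_0 = 13/1
  p_1/q_1 = 27/2
  p_2/q_2 = 67/5
  p_3/q_3 = 161/12
  p_4/q_4 = 4253/317
  p_5/q_5 = 8667/646
  p_6/q_6 = 21587/1609
  p_7/q_7 = 51841/3864
  p_8/q_8 = 1369453/102073
q_7 = 3864 ≤ 5905 < 102073 = q_8, so the answer is 51841/3864.

51841/3864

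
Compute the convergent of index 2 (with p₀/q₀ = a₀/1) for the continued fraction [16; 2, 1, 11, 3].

Using pₖ = aₖpₖ₋₁ + pₖ₋₂, qₖ = aₖqₖ₋₁ + qₖ₋₂ (with p₋₁=1, p₋₂=0, q₋₁=0, q₋₂=1):
  k=0: a=16, p=16, q=1
  k=1: a=2, p=33, q=2
  k=2: a=1, p=49, q=3

49/3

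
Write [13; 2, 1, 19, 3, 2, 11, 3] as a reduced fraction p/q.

Fold from the inside: start with 3/1.
  11 + 1/3 = 34/3
  2 + 3/34 = 71/34
  3 + 34/71 = 247/71
  19 + 71/247 = 4764/247
  1 + 247/4764 = 5011/4764
  2 + 4764/5011 = 14786/5011
  13 + 5011/14786 = 197229/14786

197229/14786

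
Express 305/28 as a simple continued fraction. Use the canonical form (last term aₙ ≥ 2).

305 = 10·28 + 25
28 = 1·25 + 3
25 = 8·3 + 1
3 = 3·1 + 0  (stop)
So 305/28 = [10; 1, 8, 3].

[10; 1, 8, 3]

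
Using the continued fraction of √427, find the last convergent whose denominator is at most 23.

√427 = [20; 1, 1, 1, 40, …] (period length 4).
Convergents:
  p_0/q_0 = 20/1
  p_1/q_1 = 21/1
  p_2/q_2 = 41/2
  p_3/q_3 = 62/3
  p_4/q_4 = 2521/122
q_3 = 3 ≤ 23 < 122 = q_4, so the answer is 62/3.

62/3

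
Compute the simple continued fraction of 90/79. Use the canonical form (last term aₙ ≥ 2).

90 = 1×79 + 11
79 = 7×11 + 2
11 = 5×2 + 1
2 = 2×1 + 0  (stop)
So 90/79 = [1; 7, 5, 2].

[1; 7, 5, 2]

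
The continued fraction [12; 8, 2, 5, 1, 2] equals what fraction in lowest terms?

Fold from the inside: start with 2/1.
  1 + 1/2 = 3/2
  5 + 2/3 = 17/3
  2 + 3/17 = 37/17
  8 + 17/37 = 313/37
  12 + 37/313 = 3793/313

3793/313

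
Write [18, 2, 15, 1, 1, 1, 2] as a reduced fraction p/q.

Fold from the inside: start with 2/1.
  1 + 1/2 = 3/2
  1 + 2/3 = 5/3
  1 + 3/5 = 8/5
  15 + 5/8 = 125/8
  2 + 8/125 = 258/125
  18 + 125/258 = 4769/258

4769/258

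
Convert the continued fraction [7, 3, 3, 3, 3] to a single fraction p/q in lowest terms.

796/109

Fold from the inside: start with 3/1.
  3 + 1/3 = 10/3
  3 + 3/10 = 33/10
  3 + 10/33 = 109/33
  7 + 33/109 = 796/109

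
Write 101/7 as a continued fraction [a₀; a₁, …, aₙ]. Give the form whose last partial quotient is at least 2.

[14; 2, 3]

101 = 14·7 + 3
7 = 2·3 + 1
3 = 3·1 + 0  (stop)
So 101/7 = [14; 2, 3].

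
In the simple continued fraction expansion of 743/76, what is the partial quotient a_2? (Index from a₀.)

743 = 9·76 + 59   →  a_0 = 9
76 = 1·59 + 17   →  a_1 = 1
59 = 3·17 + 8   →  a_2 = 3

3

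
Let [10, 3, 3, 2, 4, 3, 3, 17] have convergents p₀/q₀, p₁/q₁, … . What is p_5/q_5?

3390/329

Using pₖ = aₖpₖ₋₁ + pₖ₋₂, qₖ = aₖqₖ₋₁ + qₖ₋₂ (with p₋₁=1, p₋₂=0, q₋₁=0, q₋₂=1):
  k=0: a=10, p=10, q=1
  k=1: a=3, p=31, q=3
  k=2: a=3, p=103, q=10
  k=3: a=2, p=237, q=23
  k=4: a=4, p=1051, q=102
  k=5: a=3, p=3390, q=329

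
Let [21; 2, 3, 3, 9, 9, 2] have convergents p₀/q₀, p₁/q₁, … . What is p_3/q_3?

Using pₖ = aₖpₖ₋₁ + pₖ₋₂, qₖ = aₖqₖ₋₁ + qₖ₋₂ (with p₋₁=1, p₋₂=0, q₋₁=0, q₋₂=1):
  k=0: a=21, p=21, q=1
  k=1: a=2, p=43, q=2
  k=2: a=3, p=150, q=7
  k=3: a=3, p=493, q=23

493/23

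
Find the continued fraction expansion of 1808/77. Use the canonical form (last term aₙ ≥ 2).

1808 = 23·77 + 37
77 = 2·37 + 3
37 = 12·3 + 1
3 = 3·1 + 0  (stop)
So 1808/77 = [23; 2, 12, 3].

[23; 2, 12, 3]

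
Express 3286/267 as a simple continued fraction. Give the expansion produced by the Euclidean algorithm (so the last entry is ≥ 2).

3286 = 12*267 + 82
267 = 3*82 + 21
82 = 3*21 + 19
21 = 1*19 + 2
19 = 9*2 + 1
2 = 2*1 + 0  (stop)
So 3286/267 = [12; 3, 3, 1, 9, 2].

[12; 3, 3, 1, 9, 2]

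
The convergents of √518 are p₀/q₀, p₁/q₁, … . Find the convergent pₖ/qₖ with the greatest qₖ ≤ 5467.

√518 = [22; 1, 3, 6, 3, 1, 44, …] (period length 6).
Convergents:
  p_0/q_0 = 22/1
  p_1/q_1 = 23/1
  p_2/q_2 = 91/4
  p_3/q_3 = 569/25
  p_4/q_4 = 1798/79
  p_5/q_5 = 2367/104
  p_6/q_6 = 105946/4655
  p_7/q_7 = 108313/4759
  p_8/q_8 = 430885/18932
q_7 = 4759 ≤ 5467 < 18932 = q_8, so the answer is 108313/4759.

108313/4759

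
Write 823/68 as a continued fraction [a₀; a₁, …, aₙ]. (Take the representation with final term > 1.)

823 = 12·68 + 7
68 = 9·7 + 5
7 = 1·5 + 2
5 = 2·2 + 1
2 = 2·1 + 0  (stop)
So 823/68 = [12; 9, 1, 2, 2].

[12; 9, 1, 2, 2]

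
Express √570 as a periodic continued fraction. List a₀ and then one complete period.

[23; 1, 6, 1, 46]

a₀ = ⌊√570⌋ = 23.
With m₀=0, d₀=1 and mₖ₊₁ = dₖaₖ − mₖ, dₖ₊₁ = (n − mₖ₊₁²)/dₖ, aₖ₊₁ = ⌊(a₀+mₖ₊₁)/dₖ₊₁⌋:
  k=1: m=23, d=41, a=1
  k=2: m=18, d=6, a=6
  k=3: m=18, d=41, a=1
  k=4: m=23, d=1, a=46
d=1 and a=2a₀=46 at k=4, so the next step gives (m, d) = (23, 41) again — its k=1 value — and the period has length 4.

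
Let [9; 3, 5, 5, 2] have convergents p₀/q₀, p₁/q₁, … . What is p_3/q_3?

Using pₖ = aₖpₖ₋₁ + pₖ₋₂, qₖ = aₖqₖ₋₁ + qₖ₋₂ (with p₋₁=1, p₋₂=0, q₋₁=0, q₋₂=1):
  k=0: a=9, p=9, q=1
  k=1: a=3, p=28, q=3
  k=2: a=5, p=149, q=16
  k=3: a=5, p=773, q=83

773/83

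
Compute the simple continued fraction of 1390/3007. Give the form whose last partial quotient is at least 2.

1390 = 0·3007 + 1390
3007 = 2·1390 + 227
1390 = 6·227 + 28
227 = 8·28 + 3
28 = 9·3 + 1
3 = 3·1 + 0  (stop)
So 1390/3007 = [0; 2, 6, 8, 9, 3].

[0; 2, 6, 8, 9, 3]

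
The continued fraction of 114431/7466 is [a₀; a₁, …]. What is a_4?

3

114431 = 15·7466 + 2441   →  a_0 = 15
7466 = 3·2441 + 143   →  a_1 = 3
2441 = 17·143 + 10   →  a_2 = 17
143 = 14·10 + 3   →  a_3 = 14
10 = 3·3 + 1   →  a_4 = 3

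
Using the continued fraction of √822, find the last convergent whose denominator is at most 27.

√822 = [28; 1, 2, 28, 2, 1, 56, …] (period length 6).
Convergents:
  p_0/q_0 = 28/1
  p_1/q_1 = 29/1
  p_2/q_2 = 86/3
  p_3/q_3 = 2437/85
q_2 = 3 ≤ 27 < 85 = q_3, so the answer is 86/3.

86/3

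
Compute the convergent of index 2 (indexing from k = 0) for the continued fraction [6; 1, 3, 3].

27/4

Using pₖ = aₖpₖ₋₁ + pₖ₋₂, qₖ = aₖqₖ₋₁ + qₖ₋₂ (with p₋₁=1, p₋₂=0, q₋₁=0, q₋₂=1):
  k=0: a=6, p=6, q=1
  k=1: a=1, p=7, q=1
  k=2: a=3, p=27, q=4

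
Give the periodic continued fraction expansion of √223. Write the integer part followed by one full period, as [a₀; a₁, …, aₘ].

[14; 1, 13, 1, 28]

a₀ = ⌊√223⌋ = 14.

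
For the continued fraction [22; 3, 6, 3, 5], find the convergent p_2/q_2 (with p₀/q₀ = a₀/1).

424/19

Using pₖ = aₖpₖ₋₁ + pₖ₋₂, qₖ = aₖqₖ₋₁ + qₖ₋₂ (with p₋₁=1, p₋₂=0, q₋₁=0, q₋₂=1):
  k=0: a=22, p=22, q=1
  k=1: a=3, p=67, q=3
  k=2: a=6, p=424, q=19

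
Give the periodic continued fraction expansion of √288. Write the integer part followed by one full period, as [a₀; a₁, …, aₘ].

[16; 1, 32]

a₀ = ⌊√288⌋ = 16.
With m₀=0, d₀=1 and mₖ₊₁ = dₖaₖ − mₖ, dₖ₊₁ = (n − mₖ₊₁²)/dₖ, aₖ₊₁ = ⌊(a₀+mₖ₊₁)/dₖ₊₁⌋:
  k=1: m=16, d=32, a=1
  k=2: m=16, d=1, a=32
d=1 and a=2a₀=32 at k=2, so the next step gives (m, d) = (16, 32) again — its k=1 value — and the period has length 2.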